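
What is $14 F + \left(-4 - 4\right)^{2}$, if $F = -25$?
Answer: $-286$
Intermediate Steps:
$14 F + \left(-4 - 4\right)^{2} = 14 \left(-25\right) + \left(-4 - 4\right)^{2} = -350 + \left(-8\right)^{2} = -350 + 64 = -286$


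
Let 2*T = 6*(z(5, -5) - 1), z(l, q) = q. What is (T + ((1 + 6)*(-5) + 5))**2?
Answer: 2304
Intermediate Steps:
T = -18 (T = (6*(-5 - 1))/2 = (6*(-6))/2 = (1/2)*(-36) = -18)
(T + ((1 + 6)*(-5) + 5))**2 = (-18 + ((1 + 6)*(-5) + 5))**2 = (-18 + (7*(-5) + 5))**2 = (-18 + (-35 + 5))**2 = (-18 - 30)**2 = (-48)**2 = 2304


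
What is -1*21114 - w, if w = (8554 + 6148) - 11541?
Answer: -24275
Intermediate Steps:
w = 3161 (w = 14702 - 11541 = 3161)
-1*21114 - w = -1*21114 - 1*3161 = -21114 - 3161 = -24275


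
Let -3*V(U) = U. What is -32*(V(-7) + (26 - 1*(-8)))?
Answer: -3488/3 ≈ -1162.7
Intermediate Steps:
V(U) = -U/3
-32*(V(-7) + (26 - 1*(-8))) = -32*(-⅓*(-7) + (26 - 1*(-8))) = -32*(7/3 + (26 + 8)) = -32*(7/3 + 34) = -32*109/3 = -3488/3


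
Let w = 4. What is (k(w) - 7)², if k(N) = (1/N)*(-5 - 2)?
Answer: 1225/16 ≈ 76.563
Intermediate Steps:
k(N) = -7/N
(k(w) - 7)² = (-7/4 - 7)² = (-35/4)² = 1225/16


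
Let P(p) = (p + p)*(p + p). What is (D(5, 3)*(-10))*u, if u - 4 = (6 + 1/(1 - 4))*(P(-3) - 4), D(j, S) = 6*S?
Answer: -33360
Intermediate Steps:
P(p) = 4*p**2 (P(p) = (2*p)*(2*p) = 4*p**2)
u = 556/3 (u = 4 + (6 + 1/(1 - 4))*(4*(-3)**2 - 4) = 4 + (6 + 1/(-3))*(4*9 - 4) = 4 + (6 - 1/3)*(36 - 4) = 4 + (17/3)*32 = 4 + 544/3 = 556/3 ≈ 185.33)
(D(5, 3)*(-10))*u = ((6*3)*(-10))*(556/3) = (18*(-10))*(556/3) = -180*556/3 = -33360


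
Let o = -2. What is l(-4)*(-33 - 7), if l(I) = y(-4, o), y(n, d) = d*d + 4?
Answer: -320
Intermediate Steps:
y(n, d) = 4 + d² (y(n, d) = d² + 4 = 4 + d²)
l(I) = 8 (l(I) = 4 + (-2)² = 4 + 4 = 8)
l(-4)*(-33 - 7) = 8*(-33 - 7) = 8*(-40) = -320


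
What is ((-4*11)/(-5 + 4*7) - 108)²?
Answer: 6390784/529 ≈ 12081.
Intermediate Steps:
((-4*11)/(-5 + 4*7) - 108)² = (-44/(-5 + 28) - 108)² = (-44/23 - 108)² = (-2528/23)² = 6390784/529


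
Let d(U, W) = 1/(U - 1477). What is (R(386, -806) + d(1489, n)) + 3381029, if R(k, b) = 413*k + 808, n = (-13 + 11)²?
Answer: 42495061/12 ≈ 3.5413e+6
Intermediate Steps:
n = 4 (n = (-2)² = 4)
d(U, W) = 1/(-1477 + U)
R(k, b) = 808 + 413*k
(R(386, -806) + d(1489, n)) + 3381029 = ((808 + 413*386) + 1/(-1477 + 1489)) + 3381029 = ((808 + 159418) + 1/12) + 3381029 = (160226 + 1/12) + 3381029 = 1922713/12 + 3381029 = 42495061/12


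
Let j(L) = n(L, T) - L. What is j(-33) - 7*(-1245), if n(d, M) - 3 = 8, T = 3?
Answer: 8759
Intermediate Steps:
n(d, M) = 11 (n(d, M) = 3 + 8 = 11)
j(L) = 11 - L
j(-33) - 7*(-1245) = (11 - 1*(-33)) - 7*(-1245) = (11 + 33) - 1*(-8715) = 44 + 8715 = 8759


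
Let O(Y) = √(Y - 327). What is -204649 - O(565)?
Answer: -204649 - √238 ≈ -2.0466e+5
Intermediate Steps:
O(Y) = √(-327 + Y)
-204649 - O(565) = -204649 - √(-327 + 565) = -204649 - √238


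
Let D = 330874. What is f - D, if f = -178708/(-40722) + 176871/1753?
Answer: -11806072518049/35692833 ≈ -3.3077e+5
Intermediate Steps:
f = 3757907993/35692833 (f = -178708*(-1/40722) + 176871*(1/1753) = 89354/20361 + 176871/1753 = 3757907993/35692833 ≈ 105.28)
f - D = 3757907993/35692833 - 1*330874 = 3757907993/35692833 - 330874 = -11806072518049/35692833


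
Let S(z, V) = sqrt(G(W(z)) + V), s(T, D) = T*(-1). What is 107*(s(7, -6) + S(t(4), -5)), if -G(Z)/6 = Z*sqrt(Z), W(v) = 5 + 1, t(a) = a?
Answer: -749 + 107*I*sqrt(5 + 36*sqrt(6)) ≈ -749.0 + 1032.9*I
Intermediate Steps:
W(v) = 6
G(Z) = -6*Z**(3/2) (G(Z) = -6*Z*sqrt(Z) = -6*Z**(3/2))
s(T, D) = -T
S(z, V) = sqrt(V - 36*sqrt(6)) (S(z, V) = sqrt(-36*sqrt(6) + V) = sqrt(V - 36*sqrt(6)))
107*(s(7, -6) + S(t(4), -5)) = 107*(-1*7 + sqrt(-5 - 36*sqrt(6))) = 107*(-7 + sqrt(-5 - 36*sqrt(6))) = -749 + 107*sqrt(-5 - 36*sqrt(6))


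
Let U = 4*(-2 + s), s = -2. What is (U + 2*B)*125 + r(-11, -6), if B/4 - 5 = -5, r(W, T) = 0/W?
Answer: -2000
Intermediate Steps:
r(W, T) = 0
B = 0 (B = 20 + 4*(-5) = 20 - 20 = 0)
U = -16 (U = 4*(-2 - 2) = 4*(-4) = -16)
(U + 2*B)*125 + r(-11, -6) = (-16 + 2*0)*125 + 0 = (-16 + 0)*125 + 0 = -16*125 + 0 = -2000 + 0 = -2000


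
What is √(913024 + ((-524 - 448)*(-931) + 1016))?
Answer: 6*√50527 ≈ 1348.7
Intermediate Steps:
√(913024 + ((-524 - 448)*(-931) + 1016)) = √(913024 + (-972*(-931) + 1016)) = √(913024 + (904932 + 1016)) = √(913024 + 905948) = √1818972 = 6*√50527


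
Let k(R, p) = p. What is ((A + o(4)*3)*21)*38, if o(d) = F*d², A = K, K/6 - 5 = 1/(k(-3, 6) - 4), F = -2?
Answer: -50274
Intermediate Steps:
K = 33 (K = 30 + 6/(6 - 4) = 30 + 6/2 = 30 + 6*(½) = 30 + 3 = 33)
A = 33
o(d) = -2*d²
((A + o(4)*3)*21)*38 = ((33 - 2*4²*3)*21)*38 = ((33 - 2*16*3)*21)*38 = ((33 - 32*3)*21)*38 = ((33 - 96)*21)*38 = -63*21*38 = -1323*38 = -50274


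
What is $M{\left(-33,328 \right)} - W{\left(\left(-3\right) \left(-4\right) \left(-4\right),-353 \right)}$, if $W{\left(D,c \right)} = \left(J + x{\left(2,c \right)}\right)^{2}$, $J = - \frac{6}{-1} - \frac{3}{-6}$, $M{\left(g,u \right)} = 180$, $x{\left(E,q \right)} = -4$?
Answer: $\frac{695}{4} \approx 173.75$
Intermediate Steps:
$J = \frac{13}{2}$ ($J = \left(-6\right) \left(-1\right) - - \frac{1}{2} = 6 + \frac{1}{2} = \frac{13}{2} \approx 6.5$)
$W{\left(D,c \right)} = \frac{25}{4}$ ($W{\left(D,c \right)} = \left(\frac{13}{2} - 4\right)^{2} = \left(\frac{5}{2}\right)^{2} = \frac{25}{4}$)
$M{\left(-33,328 \right)} - W{\left(\left(-3\right) \left(-4\right) \left(-4\right),-353 \right)} = 180 - \frac{25}{4} = \frac{695}{4}$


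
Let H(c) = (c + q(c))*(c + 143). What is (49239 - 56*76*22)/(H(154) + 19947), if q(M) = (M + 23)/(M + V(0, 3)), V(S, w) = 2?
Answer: -2308436/3433143 ≈ -0.67240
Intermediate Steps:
q(M) = (23 + M)/(2 + M) (q(M) = (M + 23)/(M + 2) = (23 + M)/(2 + M))
H(c) = (143 + c)*(c + (23 + c)/(2 + c)) (H(c) = (c + (23 + c)/(2 + c))*(c + 143) = (c + (23 + c)/(2 + c))*(143 + c) = (143 + c)*(c + (23 + c)/(2 + c)))
(49239 - 56*76*22)/(H(154) + 19947) = (49239 - 56*76*22)/((3289 + 154**3 + 146*154**2 + 452*154)/(2 + 154) + 19947) = (49239 - 4256*22)/((3289 + 3652264 + 146*23716 + 69608)/156 + 19947) = (49239 - 93632)/((3289 + 3652264 + 3462536 + 69608)/156 + 19947) = -44393/((1/156)*7187697 + 19947) = -44393/(2395899/52 + 19947) = -44393/3433143/52 = -44393*52/3433143 = -2308436/3433143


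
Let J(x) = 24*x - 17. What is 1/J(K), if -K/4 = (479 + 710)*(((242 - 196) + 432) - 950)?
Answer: 1/53875951 ≈ 1.8561e-8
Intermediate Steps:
K = 2244832 (K = -4*(479 + 710)*(((242 - 196) + 432) - 950) = -4756*((46 + 432) - 950) = -4756*(478 - 950) = -4756*(-472) = -4*(-561208) = 2244832)
J(x) = -17 + 24*x
1/J(K) = 1/(-17 + 24*2244832) = 1/(-17 + 53875968) = 1/53875951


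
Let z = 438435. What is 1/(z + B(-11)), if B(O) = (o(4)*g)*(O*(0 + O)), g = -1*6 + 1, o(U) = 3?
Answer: 1/436620 ≈ 2.2903e-6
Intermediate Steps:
g = -5 (g = -6 + 1 = -5)
B(O) = -15*O**2 (B(O) = (3*(-5))*(O*(0 + O)) = -15*O*O = -15*O**2)
1/(z + B(-11)) = 1/(438435 - 15*(-11)**2) = 1/(438435 - 15*121) = 1/(438435 - 1815) = 1/436620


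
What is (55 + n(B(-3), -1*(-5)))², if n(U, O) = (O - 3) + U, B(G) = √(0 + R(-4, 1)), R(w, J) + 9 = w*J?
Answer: (57 + I*√13)² ≈ 3236.0 + 411.03*I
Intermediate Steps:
R(w, J) = -9 + J*w (R(w, J) = -9 + w*J = -9 + J*w)
B(G) = I*√13 (B(G) = √(0 + (-9 + 1*(-4))) = √(0 + (-9 - 4)) = √(0 - 13) = √(-13) = I*√13)
n(U, O) = -3 + O + U (n(U, O) = (-3 + O) + U = -3 + O + U)
(55 + n(B(-3), -1*(-5)))² = (55 + (-3 - 1*(-5) + I*√13))² = (55 + (-3 + 5 + I*√13))² = (55 + (2 + I*√13))² = (57 + I*√13)²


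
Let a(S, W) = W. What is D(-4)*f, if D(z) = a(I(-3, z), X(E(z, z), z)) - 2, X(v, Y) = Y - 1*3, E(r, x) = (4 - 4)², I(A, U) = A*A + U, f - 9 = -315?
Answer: 2754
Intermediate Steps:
f = -306 (f = 9 - 315 = -306)
I(A, U) = U + A² (I(A, U) = A² + U = U + A²)
E(r, x) = 0 (E(r, x) = 0² = 0)
X(v, Y) = -3 + Y (X(v, Y) = Y - 3 = -3 + Y)
D(z) = -5 + z (D(z) = (-3 + z) - 2 = -5 + z)
D(-4)*f = (-5 - 4)*(-306) = -9*(-306) = 2754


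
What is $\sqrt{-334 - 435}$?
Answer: $i \sqrt{769} \approx 27.731 i$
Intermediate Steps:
$\sqrt{-334 - 435} = \sqrt{-769} = i \sqrt{769}$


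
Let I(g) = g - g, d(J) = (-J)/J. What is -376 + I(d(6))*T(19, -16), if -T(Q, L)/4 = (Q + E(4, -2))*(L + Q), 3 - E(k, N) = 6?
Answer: -376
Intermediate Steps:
E(k, N) = -3 (E(k, N) = 3 - 1*6 = 3 - 6 = -3)
d(J) = -1
T(Q, L) = -4*(-3 + Q)*(L + Q) (T(Q, L) = -4*(Q - 3)*(L + Q) = -4*(-3 + Q)*(L + Q))
I(g) = 0
-376 + I(d(6))*T(19, -16) = -376 + 0*(-4*19² + 12*(-16) + 12*19 - 4*(-16)*19) = -376 + 0*(-4*361 - 192 + 228 + 1216) = -376 + 0*(-1444 - 192 + 228 + 1216) = -376 + 0*(-192) = -376 + 0 = -376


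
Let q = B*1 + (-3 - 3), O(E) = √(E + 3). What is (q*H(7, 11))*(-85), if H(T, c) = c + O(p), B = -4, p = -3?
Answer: 9350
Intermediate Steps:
O(E) = √(3 + E)
q = -10 (q = -4*1 + (-3 - 3) = -4 - 6 = -10)
H(T, c) = c (H(T, c) = c + √(3 - 3) = c + √0 = c + 0 = c)
(q*H(7, 11))*(-85) = -10*11*(-85) = -110*(-85) = 9350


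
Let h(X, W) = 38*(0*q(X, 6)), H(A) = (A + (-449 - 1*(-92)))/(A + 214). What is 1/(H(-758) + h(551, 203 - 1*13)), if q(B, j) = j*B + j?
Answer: 544/1115 ≈ 0.48789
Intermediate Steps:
H(A) = (-357 + A)/(214 + A) (H(A) = (A + (-449 + 92))/(214 + A) = (A - 357)/(214 + A) = (-357 + A)/(214 + A))
q(B, j) = j + B*j (q(B, j) = B*j + j = j + B*j)
h(X, W) = 0 (h(X, W) = 38*(0*(6*(1 + X))) = 38*(0*(6 + 6*X)) = 38*0 = 0)
1/(H(-758) + h(551, 203 - 1*13)) = 1/((-357 - 758)/(214 - 758) + 0) = 1/(-1115/(-544) + 0) = 1/(-1/544*(-1115) + 0) = 1/(1115/544 + 0) = 1/(1115/544) = 544/1115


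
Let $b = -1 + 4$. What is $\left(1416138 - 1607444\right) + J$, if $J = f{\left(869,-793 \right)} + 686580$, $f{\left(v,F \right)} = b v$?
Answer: $497881$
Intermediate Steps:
$b = 3$
$f{\left(v,F \right)} = 3 v$
$J = 689187$ ($J = 3 \cdot 869 + 686580 = 2607 + 686580 = 689187$)
$\left(1416138 - 1607444\right) + J = \left(1416138 - 1607444\right) + 689187 = -191306 + 689187 = 497881$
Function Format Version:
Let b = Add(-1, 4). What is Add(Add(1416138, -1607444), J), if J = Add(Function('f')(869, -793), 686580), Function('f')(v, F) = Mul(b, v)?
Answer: 497881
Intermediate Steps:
b = 3
Function('f')(v, F) = Mul(3, v)
J = 689187 (J = Add(Mul(3, 869), 686580) = Add(2607, 686580) = 689187)
Add(Add(1416138, -1607444), J) = Add(Add(1416138, -1607444), 689187) = Add(-191306, 689187) = 497881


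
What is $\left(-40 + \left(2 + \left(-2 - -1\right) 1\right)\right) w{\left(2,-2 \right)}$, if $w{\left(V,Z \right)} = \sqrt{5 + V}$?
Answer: $- 39 \sqrt{7} \approx -103.18$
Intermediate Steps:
$\left(-40 + \left(2 + \left(-2 - -1\right) 1\right)\right) w{\left(2,-2 \right)} = \left(-40 + \left(2 + \left(-2 - -1\right) 1\right)\right) \sqrt{5 + 2} = \left(-40 + \left(2 + \left(-2 + 1\right) 1\right)\right) \sqrt{7} = \left(-40 + \left(2 - 1\right)\right) \sqrt{7} = \left(-40 + 1\right) \sqrt{7} = - 39 \sqrt{7}$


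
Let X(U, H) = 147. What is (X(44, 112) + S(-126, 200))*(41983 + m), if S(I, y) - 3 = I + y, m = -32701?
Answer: 2079168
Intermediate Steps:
S(I, y) = 3 + I + y (S(I, y) = 3 + (I + y) = 3 + I + y)
(X(44, 112) + S(-126, 200))*(41983 + m) = (147 + (3 - 126 + 200))*(41983 - 32701) = (147 + 77)*9282 = 224*9282 = 2079168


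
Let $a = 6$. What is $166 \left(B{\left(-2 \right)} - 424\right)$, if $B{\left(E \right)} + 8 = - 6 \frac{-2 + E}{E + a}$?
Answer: $-70716$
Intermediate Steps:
$B{\left(E \right)} = -8 - \frac{6 \left(-2 + E\right)}{6 + E}$ ($B{\left(E \right)} = -8 - 6 \frac{-2 + E}{E + 6} = -8 - 6 \frac{-2 + E}{6 + E} = -8 - \frac{6 \left(-2 + E\right)}{6 + E}$)
$166 \left(B{\left(-2 \right)} - 424\right) = 166 \left(\frac{2 \left(-18 - -14\right)}{6 - 2} - 424\right) = 166 \left(\frac{2 \left(-18 + 14\right)}{4} - 424\right) = 166 \left(2 \cdot \frac{1}{4} \left(-4\right) - 424\right) = 166 \left(-2 - 424\right) = 166 \left(-426\right) = -70716$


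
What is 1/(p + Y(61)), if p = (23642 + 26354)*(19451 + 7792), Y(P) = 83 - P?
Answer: 1/1362041050 ≈ 7.3419e-10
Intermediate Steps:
p = 1362041028 (p = 49996*27243 = 1362041028)
1/(p + Y(61)) = 1/(1362041028 + (83 - 1*61)) = 1/(1362041028 + (83 - 61)) = 1/(1362041028 + 22) = 1/1362041050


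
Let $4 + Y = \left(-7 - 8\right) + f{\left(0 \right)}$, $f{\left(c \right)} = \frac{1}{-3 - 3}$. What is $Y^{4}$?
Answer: $\frac{174900625}{1296} \approx 1.3495 \cdot 10^{5}$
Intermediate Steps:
$f{\left(c \right)} = - \frac{1}{6}$ ($f{\left(c \right)} = \frac{1}{-6} = - \frac{1}{6}$)
$Y = - \frac{115}{6}$ ($Y = -4 - \frac{91}{6} = - \frac{115}{6} \approx -19.167$)
$Y^{4} = \left(- \frac{115}{6}\right)^{4} = \frac{174900625}{1296}$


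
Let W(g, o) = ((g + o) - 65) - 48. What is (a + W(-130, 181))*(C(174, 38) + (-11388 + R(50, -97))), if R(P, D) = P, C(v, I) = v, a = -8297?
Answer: 93319876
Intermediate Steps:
W(g, o) = -113 + g + o (W(g, o) = (-65 + g + o) - 48 = -113 + g + o)
(a + W(-130, 181))*(C(174, 38) + (-11388 + R(50, -97))) = (-8297 + (-113 - 130 + 181))*(174 + (-11388 + 50)) = (-8297 - 62)*(174 - 11338) = -8359*(-11164) = 93319876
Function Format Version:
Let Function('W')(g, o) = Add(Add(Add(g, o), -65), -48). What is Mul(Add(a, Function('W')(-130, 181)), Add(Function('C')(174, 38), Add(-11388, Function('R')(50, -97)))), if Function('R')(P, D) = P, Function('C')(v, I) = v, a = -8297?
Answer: 93319876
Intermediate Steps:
Function('W')(g, o) = Add(-113, g, o) (Function('W')(g, o) = Add(Add(-65, g, o), -48) = Add(-113, g, o))
Mul(Add(a, Function('W')(-130, 181)), Add(Function('C')(174, 38), Add(-11388, Function('R')(50, -97)))) = Mul(Add(-8297, Add(-113, -130, 181)), Add(174, Add(-11388, 50))) = Mul(Add(-8297, -62), Add(174, -11338)) = Mul(-8359, -11164) = 93319876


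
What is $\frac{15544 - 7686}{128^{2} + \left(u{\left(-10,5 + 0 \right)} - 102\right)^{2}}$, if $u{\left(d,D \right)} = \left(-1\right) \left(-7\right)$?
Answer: $\frac{7858}{25409} \approx 0.30926$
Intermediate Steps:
$u{\left(d,D \right)} = 7$
$\frac{15544 - 7686}{128^{2} + \left(u{\left(-10,5 + 0 \right)} - 102\right)^{2}} = \frac{15544 - 7686}{128^{2} + \left(7 - 102\right)^{2}} = \frac{7858}{16384 + \left(-95\right)^{2}} = \frac{7858}{16384 + 9025} = \frac{7858}{25409}$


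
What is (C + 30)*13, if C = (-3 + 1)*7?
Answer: 208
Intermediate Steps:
C = -14 (C = -2*7 = -14)
(C + 30)*13 = (-14 + 30)*13 = 16*13 = 208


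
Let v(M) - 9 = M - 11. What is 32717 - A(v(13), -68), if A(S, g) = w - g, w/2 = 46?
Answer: 32557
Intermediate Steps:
w = 92 (w = 2*46 = 92)
v(M) = -2 + M (v(M) = 9 + (M - 11) = 9 + (-11 + M) = -2 + M)
A(S, g) = 92 - g
32717 - A(v(13), -68) = 32717 - (92 - 1*(-68)) = 32717 - (92 + 68) = 32717 - 1*160 = 32717 - 160 = 32557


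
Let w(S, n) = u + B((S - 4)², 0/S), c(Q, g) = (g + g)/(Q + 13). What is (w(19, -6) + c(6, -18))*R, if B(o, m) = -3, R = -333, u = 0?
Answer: 30969/19 ≈ 1629.9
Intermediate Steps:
c(Q, g) = 2*g/(13 + Q) (c(Q, g) = (2*g)/(13 + Q) = 2*g/(13 + Q))
w(S, n) = -3 (w(S, n) = 0 - 3 = -3)
(w(19, -6) + c(6, -18))*R = (-3 + 2*(-18)/(13 + 6))*(-333) = (-3 + 2*(-18)/19)*(-333) = (-3 + 2*(-18)*(1/19))*(-333) = (-3 - 36/19)*(-333) = -93/19*(-333) = 30969/19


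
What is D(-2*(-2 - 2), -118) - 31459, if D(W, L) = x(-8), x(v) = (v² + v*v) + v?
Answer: -31339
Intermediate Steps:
x(v) = v + 2*v² (x(v) = (v² + v²) + v = 2*v² + v = v + 2*v²)
D(W, L) = 120 (D(W, L) = -8*(1 + 2*(-8)) = -8*(1 - 16) = -8*(-15) = 120)
D(-2*(-2 - 2), -118) - 31459 = 120 - 31459 = -31339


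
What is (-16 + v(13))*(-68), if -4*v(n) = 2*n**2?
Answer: 6834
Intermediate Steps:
v(n) = -n**2/2
(-16 + v(13))*(-68) = (-16 - 1/2*13**2)*(-68) = (-16 - 1/2*169)*(-68) = (-16 - 169/2)*(-68) = -201/2*(-68) = 6834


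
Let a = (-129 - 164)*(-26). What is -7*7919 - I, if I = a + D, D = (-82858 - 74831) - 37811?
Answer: 132449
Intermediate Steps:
D = -195500 (D = -157689 - 37811 = -195500)
a = 7618 (a = -293*(-26) = 7618)
I = -187882 (I = 7618 - 195500 = -187882)
-7*7919 - I = -7*7919 - 1*(-187882) = -55433 + 187882 = 132449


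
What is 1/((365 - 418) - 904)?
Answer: -1/957 ≈ -0.0010449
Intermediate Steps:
1/((365 - 418) - 904) = 1/(-53 - 904) = 1/(-957) = -1/957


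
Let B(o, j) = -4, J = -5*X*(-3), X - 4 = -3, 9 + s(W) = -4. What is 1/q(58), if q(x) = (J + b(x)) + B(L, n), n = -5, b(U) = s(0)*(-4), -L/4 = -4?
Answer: 1/63 ≈ 0.015873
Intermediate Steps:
L = 16 (L = -4*(-4) = 16)
s(W) = -13 (s(W) = -9 - 4 = -13)
X = 1 (X = 4 - 3 = 1)
b(U) = 52 (b(U) = -13*(-4) = 52)
J = 15 (J = -5*1*(-3) = -5*(-3) = 15)
q(x) = 63 (q(x) = (15 + 52) - 4 = 67 - 4 = 63)
1/q(58) = 1/63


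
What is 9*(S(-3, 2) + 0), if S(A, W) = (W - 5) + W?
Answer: -9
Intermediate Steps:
S(A, W) = -5 + 2*W (S(A, W) = (-5 + W) + W = -5 + 2*W)
9*(S(-3, 2) + 0) = 9*((-5 + 2*2) + 0) = 9*((-5 + 4) + 0) = 9*(-1 + 0) = 9*(-1) = -9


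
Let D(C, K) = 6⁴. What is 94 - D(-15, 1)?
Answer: -1202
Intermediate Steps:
D(C, K) = 1296
94 - D(-15, 1) = 94 - 1*1296 = 94 - 1296 = -1202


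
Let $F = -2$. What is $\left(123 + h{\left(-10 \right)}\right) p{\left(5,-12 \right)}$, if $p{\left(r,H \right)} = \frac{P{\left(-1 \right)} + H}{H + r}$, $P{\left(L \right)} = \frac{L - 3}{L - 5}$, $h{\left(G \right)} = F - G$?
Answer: $\frac{4454}{21} \approx 212.1$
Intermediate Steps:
$h{\left(G \right)} = -2 - G$
$P{\left(L \right)} = \frac{-3 + L}{-5 + L}$
$p{\left(r,H \right)} = \frac{\frac{2}{3} + H}{H + r}$ ($p{\left(r,H \right)} = \frac{\frac{-3 - 1}{-5 - 1} + H}{H + r} = \frac{\frac{1}{-6} \left(-4\right) + H}{H + r} = \frac{\left(- \frac{1}{6}\right) \left(-4\right) + H}{H + r} = \frac{\frac{2}{3} + H}{H + r}$)
$\left(123 + h{\left(-10 \right)}\right) p{\left(5,-12 \right)} = \left(123 - -8\right) \frac{\frac{2}{3} - 12}{-12 + 5} = \left(123 + \left(-2 + 10\right)\right) \frac{1}{-7} \left(- \frac{34}{3}\right) = \left(123 + 8\right) \left(\left(- \frac{1}{7}\right) \left(- \frac{34}{3}\right)\right) = 131 \cdot \frac{34}{21} = \frac{4454}{21}$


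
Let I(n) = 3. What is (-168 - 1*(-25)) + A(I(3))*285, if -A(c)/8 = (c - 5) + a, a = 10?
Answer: -18383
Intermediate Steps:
A(c) = -40 - 8*c (A(c) = -8*((c - 5) + 10) = -8*((-5 + c) + 10) = -8*(5 + c) = -40 - 8*c)
(-168 - 1*(-25)) + A(I(3))*285 = (-168 - 1*(-25)) + (-40 - 8*3)*285 = (-168 + 25) + (-40 - 24)*285 = -143 - 64*285 = -143 - 18240 = -18383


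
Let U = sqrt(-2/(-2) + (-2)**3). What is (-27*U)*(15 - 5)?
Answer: -270*I*sqrt(7) ≈ -714.35*I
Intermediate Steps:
U = I*sqrt(7) (U = sqrt(-2*(-1/2) - 8) = sqrt(1 - 8) = sqrt(-7) = I*sqrt(7) ≈ 2.6458*I)
(-27*U)*(15 - 5) = (-27*I*sqrt(7))*(15 - 5) = -27*I*sqrt(7)*10 = -270*I*sqrt(7)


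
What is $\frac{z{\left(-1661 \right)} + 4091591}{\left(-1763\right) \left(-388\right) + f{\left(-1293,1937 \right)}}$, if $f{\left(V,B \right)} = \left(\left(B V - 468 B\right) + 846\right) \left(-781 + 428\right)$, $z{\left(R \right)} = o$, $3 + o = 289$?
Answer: $\frac{4091877}{1204488527} \approx 0.0033972$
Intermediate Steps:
$o = 286$ ($o = -3 + 289 = 286$)
$z{\left(R \right)} = 286$
$f{\left(V,B \right)} = -298638 + 165204 B - 353 B V$ ($f{\left(V,B \right)} = \left(\left(- 468 B + B V\right) + 846\right) \left(-353\right) = \left(846 - 468 B + B V\right) \left(-353\right) = -298638 + 165204 B - 353 B V$)
$\frac{z{\left(-1661 \right)} + 4091591}{\left(-1763\right) \left(-388\right) + f{\left(-1293,1937 \right)}} = \frac{286 + 4091591}{\left(-1763\right) \left(-388\right) - \left(-319701510 - 884102973\right)} = \frac{4091877}{684044 + \left(-298638 + 320000148 + 884102973\right)} = \frac{4091877}{684044 + 1203804483} = \frac{4091877}{1204488527}$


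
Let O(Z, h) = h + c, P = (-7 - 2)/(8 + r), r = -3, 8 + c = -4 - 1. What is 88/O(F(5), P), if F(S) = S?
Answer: -220/37 ≈ -5.9459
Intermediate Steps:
c = -13 (c = -8 + (-4 - 1) = -8 - 5 = -13)
P = -9/5 (P = (-7 - 2)/(8 - 3) = -9/5 ≈ -1.8000)
O(Z, h) = -13 + h (O(Z, h) = h - 13 = -13 + h)
88/O(F(5), P) = 88/(-13 - 9/5) = 88/(-74/5) = 88*(-5/74) = -220/37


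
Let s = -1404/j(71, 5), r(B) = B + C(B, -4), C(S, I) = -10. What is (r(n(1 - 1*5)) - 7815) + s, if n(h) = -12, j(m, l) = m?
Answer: -557831/71 ≈ -7856.8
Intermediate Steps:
r(B) = -10 + B (r(B) = B - 10 = -10 + B)
s = -1404/71 ≈ -19.775
(r(n(1 - 1*5)) - 7815) + s = ((-10 - 12) - 7815) - 1404/71 = (-22 - 7815) - 1404/71 = -7837 - 1404/71 = -557831/71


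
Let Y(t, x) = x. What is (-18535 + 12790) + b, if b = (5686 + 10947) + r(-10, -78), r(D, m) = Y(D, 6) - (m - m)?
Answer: 10894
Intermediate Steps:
r(D, m) = 6 (r(D, m) = 6 - (m - m) = 6 - 1*0 = 6 + 0 = 6)
b = 16639 (b = (5686 + 10947) + 6 = 16633 + 6 = 16639)
(-18535 + 12790) + b = (-18535 + 12790) + 16639 = -5745 + 16639 = 10894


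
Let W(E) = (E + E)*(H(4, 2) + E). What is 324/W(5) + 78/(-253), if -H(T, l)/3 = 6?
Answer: -46056/16445 ≈ -2.8006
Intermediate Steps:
H(T, l) = -18 (H(T, l) = -3*6 = -18)
W(E) = 2*E*(-18 + E) (W(E) = (E + E)*(-18 + E) = (2*E)*(-18 + E) = 2*E*(-18 + E))
324/W(5) + 78/(-253) = 324/((2*5*(-18 + 5))) + 78/(-253) = 324/((2*5*(-13))) + 78*(-1/253) = 324/(-130) - 78/253 = 324*(-1/130) - 78/253 = -162/65 - 78/253 = -46056/16445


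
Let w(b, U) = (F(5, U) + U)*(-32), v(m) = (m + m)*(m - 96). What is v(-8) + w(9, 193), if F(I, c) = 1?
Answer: -4544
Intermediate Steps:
v(m) = 2*m*(-96 + m) (v(m) = (2*m)*(-96 + m) = 2*m*(-96 + m))
w(b, U) = -32 - 32*U (w(b, U) = (1 + U)*(-32) = -32 - 32*U)
v(-8) + w(9, 193) = 2*(-8)*(-96 - 8) + (-32 - 32*193) = 2*(-8)*(-104) + (-32 - 6176) = 1664 - 6208 = -4544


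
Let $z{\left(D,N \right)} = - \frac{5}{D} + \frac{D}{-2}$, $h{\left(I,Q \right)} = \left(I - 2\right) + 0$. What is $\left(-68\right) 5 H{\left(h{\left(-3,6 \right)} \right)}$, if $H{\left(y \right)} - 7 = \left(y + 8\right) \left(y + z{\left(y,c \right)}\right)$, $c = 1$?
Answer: $-850$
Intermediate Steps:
$h{\left(I,Q \right)} = -2 + I$ ($h{\left(I,Q \right)} = \left(-2 + I\right) + 0 = -2 + I$)
$z{\left(D,N \right)} = - \frac{5}{D} - \frac{D}{2}$ ($z{\left(D,N \right)} = - \frac{5}{D} + D \left(- \frac{1}{2}\right) = - \frac{5}{D} - \frac{D}{2}$)
$H{\left(y \right)} = 7 + \left(8 + y\right) \left(\frac{y}{2} - \frac{5}{y}\right)$ ($H{\left(y \right)} = 7 + \left(y + 8\right) \left(y - \left(\frac{y}{2} + \frac{5}{y}\right)\right) = 7 + \left(8 + y\right) \left(\frac{y}{2} - \frac{5}{y}\right)$)
$\left(-68\right) 5 H{\left(h{\left(-3,6 \right)} \right)} = \left(-68\right) 5 \left(2 + \frac{\left(-2 - 3\right)^{2}}{2} - \frac{40}{-2 - 3} + 4 \left(-2 - 3\right)\right) = - 340 \left(2 + \frac{\left(-5\right)^{2}}{2} - \frac{40}{-5} + 4 \left(-5\right)\right) = - 340 \left(2 + \frac{1}{2} \cdot 25 - -8 - 20\right) = - 340 \left(2 + \frac{25}{2} + 8 - 20\right) = \left(-340\right) \frac{5}{2} = -850$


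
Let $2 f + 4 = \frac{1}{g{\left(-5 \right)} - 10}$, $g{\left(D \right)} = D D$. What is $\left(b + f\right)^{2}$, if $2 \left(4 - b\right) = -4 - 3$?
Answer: $\frac{6889}{225} \approx 30.618$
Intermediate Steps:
$b = \frac{15}{2}$ ($b = 4 - \frac{-4 - 3}{2} = 4 - - \frac{7}{2} = 4 + \frac{7}{2} = \frac{15}{2} \approx 7.5$)
$g{\left(D \right)} = D^{2}$
$f = - \frac{59}{30}$ ($f = -2 + \frac{1}{2 \left(\left(-5\right)^{2} - 10\right)} = -2 + \frac{1}{2 \left(25 - 10\right)} = -2 + \frac{1}{2 \cdot 15} = -2 + \frac{1}{2} \cdot \frac{1}{15} = -2 + \frac{1}{30} = - \frac{59}{30} \approx -1.9667$)
$\left(b + f\right)^{2} = \left(\frac{15}{2} - \frac{59}{30}\right)^{2} = \left(\frac{83}{15}\right)^{2} = \frac{6889}{225}$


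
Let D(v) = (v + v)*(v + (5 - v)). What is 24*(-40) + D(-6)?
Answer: -1020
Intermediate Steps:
D(v) = 10*v (D(v) = (2*v)*5 = 10*v)
24*(-40) + D(-6) = 24*(-40) + 10*(-6) = -960 - 60 = -1020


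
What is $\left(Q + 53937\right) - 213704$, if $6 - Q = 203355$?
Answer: $-363116$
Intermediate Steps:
$Q = -203349$ ($Q = 6 - 203355 = -203349$)
$\left(Q + 53937\right) - 213704 = \left(-203349 + 53937\right) - 213704 = -149412 - 213704 = -363116$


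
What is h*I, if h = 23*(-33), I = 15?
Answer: -11385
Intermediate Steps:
h = -759
h*I = -759*15 = -11385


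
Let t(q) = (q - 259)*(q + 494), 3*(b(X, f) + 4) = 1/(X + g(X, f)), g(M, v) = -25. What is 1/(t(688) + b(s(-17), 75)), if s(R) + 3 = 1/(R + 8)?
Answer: 253/128289719 ≈ 1.9721e-6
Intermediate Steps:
s(R) = -3 + 1/(8 + R) (s(R) = -3 + 1/(R + 8) = -3 + 1/(8 + R))
b(X, f) = -4 + 1/(3*(-25 + X)) (b(X, f) = -4 + 1/(3*(X - 25)) = -4 + 1/(3*(-25 + X)))
t(q) = (-259 + q)*(494 + q)
1/(t(688) + b(s(-17), 75)) = 1/((-127946 + 688² + 235*688) + (301 - 12*(-23 - 3*(-17))/(8 - 17))/(3*(-25 + (-23 - 3*(-17))/(8 - 17)))) = 1/((-127946 + 473344 + 161680) + (301 - 12*(-23 + 51)/(-9))/(3*(-25 + (-23 + 51)/(-9)))) = 1/(507078 + (301 - (-4)*28/3)/(3*(-25 - ⅑*28))) = 1/(507078 + (301 - 12*(-28/9))/(3*(-25 - 28/9))) = 1/(507078 + (301 + 112/3)/(3*(-253/9))) = 1/(507078 + (⅓)*(-9/253)*(1015/3)) = 1/(507078 - 1015/253) = 1/(128289719/253) = 253/128289719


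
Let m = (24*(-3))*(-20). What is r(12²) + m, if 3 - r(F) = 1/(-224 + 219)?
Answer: 7216/5 ≈ 1443.2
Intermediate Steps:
r(F) = 16/5 (r(F) = 3 - 1/(-224 + 219) = 3 - 1/(-5) = 3 - 1*(-⅕) = 3 + ⅕ = 16/5)
m = 1440 (m = -72*(-20) = 1440)
r(12²) + m = 16/5 + 1440 = 7216/5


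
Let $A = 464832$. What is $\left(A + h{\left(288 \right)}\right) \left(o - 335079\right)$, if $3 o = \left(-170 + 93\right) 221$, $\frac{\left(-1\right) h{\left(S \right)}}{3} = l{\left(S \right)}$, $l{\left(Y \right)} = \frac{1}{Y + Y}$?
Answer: $- \frac{45616931136361}{288} \approx -1.5839 \cdot 10^{11}$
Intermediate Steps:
$l{\left(Y \right)} = \frac{1}{2 Y}$
$h{\left(S \right)} = - \frac{3}{2 S}$ ($h{\left(S \right)} = - 3 \frac{1}{2 S} = - \frac{3}{2 S}$)
$o = - \frac{17017}{3}$ ($o = \frac{\left(-170 + 93\right) 221}{3} = \frac{\left(-77\right) 221}{3} = \frac{1}{3} \left(-17017\right) = - \frac{17017}{3} \approx -5672.3$)
$\left(A + h{\left(288 \right)}\right) \left(o - 335079\right) = \left(464832 - \frac{3}{2 \cdot 288}\right) \left(- \frac{17017}{3} - 335079\right) = \left(464832 - \frac{1}{192}\right) \left(- \frac{1022254}{3}\right) = \frac{89247743}{192} \left(- \frac{1022254}{3}\right) = - \frac{45616931136361}{288}$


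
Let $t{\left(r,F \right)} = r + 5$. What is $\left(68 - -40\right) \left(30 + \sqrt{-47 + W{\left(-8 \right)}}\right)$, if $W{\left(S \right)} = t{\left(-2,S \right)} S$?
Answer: $3240 + 108 i \sqrt{71} \approx 3240.0 + 910.02 i$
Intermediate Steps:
$t{\left(r,F \right)} = 5 + r$
$W{\left(S \right)} = 3 S$ ($W{\left(S \right)} = \left(5 - 2\right) S = 3 S$)
$\left(68 - -40\right) \left(30 + \sqrt{-47 + W{\left(-8 \right)}}\right) = \left(68 - -40\right) \left(30 + \sqrt{-47 + 3 \left(-8\right)}\right) = \left(68 + 40\right) \left(30 + \sqrt{-47 - 24}\right) = 108 \left(30 + \sqrt{-71}\right) = 108 \left(30 + i \sqrt{71}\right) = 3240 + 108 i \sqrt{71}$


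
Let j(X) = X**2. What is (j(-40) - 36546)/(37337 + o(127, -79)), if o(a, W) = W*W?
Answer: -17473/21789 ≈ -0.80192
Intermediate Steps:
o(a, W) = W**2
(j(-40) - 36546)/(37337 + o(127, -79)) = ((-40)**2 - 36546)/(37337 + (-79)**2) = (1600 - 36546)/(37337 + 6241) = -34946/43578 = -34946*1/43578 = -17473/21789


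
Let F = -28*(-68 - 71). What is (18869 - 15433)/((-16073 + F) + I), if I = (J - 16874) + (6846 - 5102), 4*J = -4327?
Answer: -13744/113571 ≈ -0.12102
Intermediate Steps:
F = 3892 (F = -28*(-139) = 3892)
J = -4327/4 (J = (1/4)*(-4327) = -4327/4 ≈ -1081.8)
I = -64847/4 (I = (-4327/4 - 16874) + (6846 - 5102) = -71823/4 + 1744 = -64847/4 ≈ -16212.)
(18869 - 15433)/((-16073 + F) + I) = (18869 - 15433)/((-16073 + 3892) - 64847/4) = 3436/(-12181 - 64847/4) = 3436/(-113571/4) = 3436*(-4/113571) = -13744/113571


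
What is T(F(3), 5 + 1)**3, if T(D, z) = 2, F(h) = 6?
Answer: 8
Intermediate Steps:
T(F(3), 5 + 1)**3 = 2**3 = 8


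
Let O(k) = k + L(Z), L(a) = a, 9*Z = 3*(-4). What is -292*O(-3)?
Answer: 3796/3 ≈ 1265.3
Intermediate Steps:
Z = -4/3 (Z = (3*(-4))/9 = (1/9)*(-12) = -4/3 ≈ -1.3333)
O(k) = -4/3 + k (O(k) = k - 4/3 = -4/3 + k)
-292*O(-3) = -292*(-4/3 - 3) = -292*(-13/3) = 3796/3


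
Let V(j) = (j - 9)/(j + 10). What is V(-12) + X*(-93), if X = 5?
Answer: -909/2 ≈ -454.50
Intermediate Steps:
V(j) = (-9 + j)/(10 + j)
V(-12) + X*(-93) = (-9 - 12)/(10 - 12) + 5*(-93) = -21/(-2) - 465 = -½*(-21) - 465 = 21/2 - 465 = -909/2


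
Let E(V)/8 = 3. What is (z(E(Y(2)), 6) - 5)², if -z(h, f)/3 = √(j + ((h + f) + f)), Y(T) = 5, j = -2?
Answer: 331 + 30*√34 ≈ 505.93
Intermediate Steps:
E(V) = 24 (E(V) = 8*3 = 24)
z(h, f) = -3*√(-2 + h + 2*f) (z(h, f) = -3*√(-2 + ((h + f) + f)) = -3*√(-2 + ((f + h) + f)) = -3*√(-2 + (h + 2*f)) = -3*√(-2 + h + 2*f))
(z(E(Y(2)), 6) - 5)² = (-3*√(-2 + 24 + 2*6) - 5)² = (-3*√(-2 + 24 + 12) - 5)² = (-3*√34 - 5)² = (-5 - 3*√34)²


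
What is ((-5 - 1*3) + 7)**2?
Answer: 1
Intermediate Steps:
((-5 - 1*3) + 7)**2 = ((-5 - 3) + 7)**2 = (-8 + 7)**2 = (-1)**2 = 1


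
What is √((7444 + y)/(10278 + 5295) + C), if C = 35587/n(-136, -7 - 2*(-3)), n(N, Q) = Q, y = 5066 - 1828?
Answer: I*√8630333423337/15573 ≈ 188.64*I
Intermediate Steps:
y = 3238
C = -35587 (C = 35587/(-7 - 2*(-3)) = 35587/(-7 + 6) = 35587/(-1) = 35587*(-1) = -35587)
√((7444 + y)/(10278 + 5295) + C) = √((7444 + 3238)/(10278 + 5295) - 35587) = √(10682/15573 - 35587) = √(-554185669/15573) = I*√8630333423337/15573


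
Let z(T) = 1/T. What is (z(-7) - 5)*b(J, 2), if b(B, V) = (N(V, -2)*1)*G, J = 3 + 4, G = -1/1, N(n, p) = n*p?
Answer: -144/7 ≈ -20.571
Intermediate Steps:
G = -1 (G = -1*1 = -1)
J = 7
b(B, V) = 2*V (b(B, V) = ((V*(-2))*1)*(-1) = (-2*V*1)*(-1) = -2*V*(-1) = 2*V)
(z(-7) - 5)*b(J, 2) = (1/(-7) - 5)*(2*2) = (-⅐ - 5)*4 = -36/7*4 = -144/7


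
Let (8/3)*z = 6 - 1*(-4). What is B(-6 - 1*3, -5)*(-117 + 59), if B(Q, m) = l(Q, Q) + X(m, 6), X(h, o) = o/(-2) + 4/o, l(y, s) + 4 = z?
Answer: 899/6 ≈ 149.83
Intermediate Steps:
z = 15/4 (z = 3*(6 - 1*(-4))/8 = 3*(6 + 4)/8 = (3/8)*10 = 15/4 ≈ 3.7500)
l(y, s) = -¼ (l(y, s) = -4 + 15/4 = -¼)
X(h, o) = 4/o - o/2 (X(h, o) = o*(-½) + 4/o = -o/2 + 4/o = 4/o - o/2)
B(Q, m) = -31/12 (B(Q, m) = -¼ + (4/6 - ½*6) = -¼ + (4*(⅙) - 3) = -¼ + (⅔ - 3) = -¼ - 7/3 = -31/12)
B(-6 - 1*3, -5)*(-117 + 59) = -31*(-117 + 59)/12 = -31/12*(-58) = 899/6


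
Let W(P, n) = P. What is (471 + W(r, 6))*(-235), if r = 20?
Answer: -115385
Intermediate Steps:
(471 + W(r, 6))*(-235) = (471 + 20)*(-235) = 491*(-235) = -115385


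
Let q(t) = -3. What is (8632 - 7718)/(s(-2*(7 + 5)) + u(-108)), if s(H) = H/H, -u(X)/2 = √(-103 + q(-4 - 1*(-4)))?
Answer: 914/425 + 1828*I*√106/425 ≈ 2.1506 + 44.283*I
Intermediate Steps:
u(X) = -2*I*√106 (u(X) = -2*√(-103 - 3) = -2*I*√106)
s(H) = 1
(8632 - 7718)/(s(-2*(7 + 5)) + u(-108)) = (8632 - 7718)/(1 - 2*I*√106) = 914/(1 - 2*I*√106)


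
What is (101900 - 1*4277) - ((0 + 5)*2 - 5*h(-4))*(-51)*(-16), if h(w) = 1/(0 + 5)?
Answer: 90279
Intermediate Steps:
h(w) = ⅕ (h(w) = 1/5 = ⅕)
(101900 - 1*4277) - ((0 + 5)*2 - 5*h(-4))*(-51)*(-16) = (101900 - 1*4277) - ((0 + 5)*2 - 5*⅕)*(-51)*(-16) = (101900 - 4277) - (5*2 - 1)*(-51)*(-16) = 97623 - (10 - 1)*(-51)*(-16) = 97623 - 9*(-51)*(-16) = 97623 - (-459)*(-16) = 97623 - 1*7344 = 97623 - 7344 = 90279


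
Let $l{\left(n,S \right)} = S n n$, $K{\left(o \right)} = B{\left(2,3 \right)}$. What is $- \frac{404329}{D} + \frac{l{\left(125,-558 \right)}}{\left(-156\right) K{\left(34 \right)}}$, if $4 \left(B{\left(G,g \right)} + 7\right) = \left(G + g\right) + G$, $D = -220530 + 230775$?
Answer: $- \frac{9961637689}{932295} \approx -10685.0$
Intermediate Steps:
$D = 10245$
$B{\left(G,g \right)} = -7 + \frac{G}{2} + \frac{g}{4}$ ($B{\left(G,g \right)} = -7 + \frac{\left(G + g\right) + G}{4} = -7 + \frac{g + 2 G}{4} = -7 + \left(\frac{G}{2} + \frac{g}{4}\right) = -7 + \frac{G}{2} + \frac{g}{4}$)
$K{\left(o \right)} = - \frac{21}{4}$ ($K{\left(o \right)} = -7 + \frac{1}{2} \cdot 2 + \frac{1}{4} \cdot 3 = -7 + 1 + \frac{3}{4} = - \frac{21}{4}$)
$l{\left(n,S \right)} = S n^{2}$
$- \frac{404329}{D} + \frac{l{\left(125,-558 \right)}}{\left(-156\right) K{\left(34 \right)}} = - \frac{404329}{10245} + \frac{\left(-558\right) 125^{2}}{\left(-156\right) \left(- \frac{21}{4}\right)} = \left(-404329\right) \frac{1}{10245} + \frac{\left(-558\right) 15625}{819} = - \frac{404329}{10245} - \frac{968750}{91} = - \frac{9961637689}{932295}$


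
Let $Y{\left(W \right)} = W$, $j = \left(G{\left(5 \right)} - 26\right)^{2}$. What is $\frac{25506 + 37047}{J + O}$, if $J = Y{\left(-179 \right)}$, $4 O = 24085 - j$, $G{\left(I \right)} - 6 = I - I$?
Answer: $\frac{250212}{22969} \approx 10.893$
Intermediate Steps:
$G{\left(I \right)} = 6$ ($G{\left(I \right)} = 6 + \left(I - I\right) = 6 + 0 = 6$)
$j = 400$ ($j = \left(6 - 26\right)^{2} = \left(-20\right)^{2} = 400$)
$O = \frac{23685}{4}$ ($O = \frac{24085 - 400}{4} = \frac{1}{4} \cdot 23685 = \frac{23685}{4} \approx 5921.3$)
$J = -179$
$\frac{25506 + 37047}{J + O} = \frac{25506 + 37047}{-179 + \frac{23685}{4}} = \frac{62553}{\frac{22969}{4}} = 62553 \cdot \frac{4}{22969} = \frac{250212}{22969}$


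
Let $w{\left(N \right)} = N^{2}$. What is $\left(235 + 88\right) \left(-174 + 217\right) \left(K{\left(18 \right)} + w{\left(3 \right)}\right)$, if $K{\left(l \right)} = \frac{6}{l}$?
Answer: $\frac{388892}{3} \approx 1.2963 \cdot 10^{5}$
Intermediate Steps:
$\left(235 + 88\right) \left(-174 + 217\right) \left(K{\left(18 \right)} + w{\left(3 \right)}\right) = \left(235 + 88\right) \left(-174 + 217\right) \left(\frac{6}{18} + 3^{2}\right) = 323 \cdot 43 \left(6 \cdot \frac{1}{18} + 9\right) = 13889 \left(\frac{1}{3} + 9\right) = 13889 \cdot \frac{28}{3} = \frac{388892}{3}$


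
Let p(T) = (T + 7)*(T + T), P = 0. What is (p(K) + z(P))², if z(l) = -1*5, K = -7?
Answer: 25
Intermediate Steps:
p(T) = 2*T*(7 + T) (p(T) = (7 + T)*(2*T) = 2*T*(7 + T))
z(l) = -5
(p(K) + z(P))² = (2*(-7)*(7 - 7) - 5)² = (2*(-7)*0 - 5)² = (0 - 5)² = (-5)² = 25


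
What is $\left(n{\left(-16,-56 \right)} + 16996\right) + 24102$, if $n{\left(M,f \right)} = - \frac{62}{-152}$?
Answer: $\frac{3123479}{76} \approx 41098.0$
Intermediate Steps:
$n{\left(M,f \right)} = \frac{31}{76}$ ($n{\left(M,f \right)} = \left(-62\right) \left(- \frac{1}{152}\right) = \frac{31}{76}$)
$\left(n{\left(-16,-56 \right)} + 16996\right) + 24102 = \left(\frac{31}{76} + 16996\right) + 24102 = \frac{1291727}{76} + 24102 = \frac{3123479}{76}$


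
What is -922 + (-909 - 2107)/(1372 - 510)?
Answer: -398890/431 ≈ -925.50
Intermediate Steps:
-922 + (-909 - 2107)/(1372 - 510) = -922 - 3016/862 = -922 - 3016*1/862 = -922 - 1508/431 = -398890/431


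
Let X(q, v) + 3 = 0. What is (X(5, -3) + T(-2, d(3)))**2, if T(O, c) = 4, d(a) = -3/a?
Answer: 1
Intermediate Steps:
X(q, v) = -3 (X(q, v) = -3 + 0 = -3)
(X(5, -3) + T(-2, d(3)))**2 = (-3 + 4)**2 = 1**2 = 1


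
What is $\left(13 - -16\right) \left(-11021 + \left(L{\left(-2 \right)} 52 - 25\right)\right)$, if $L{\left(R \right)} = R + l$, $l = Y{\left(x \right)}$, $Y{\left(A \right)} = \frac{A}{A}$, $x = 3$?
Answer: $-321842$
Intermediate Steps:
$Y{\left(A \right)} = 1$
$l = 1$
$L{\left(R \right)} = 1 + R$ ($L{\left(R \right)} = R + 1 = 1 + R$)
$\left(13 - -16\right) \left(-11021 + \left(L{\left(-2 \right)} 52 - 25\right)\right) = \left(13 - -16\right) \left(-11021 + \left(\left(1 - 2\right) 52 - 25\right)\right) = \left(13 + 16\right) \left(-11021 - 77\right) = 29 \left(-11021 - 77\right) = 29 \left(-11098\right) = -321842$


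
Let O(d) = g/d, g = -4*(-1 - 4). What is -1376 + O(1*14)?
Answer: -9622/7 ≈ -1374.6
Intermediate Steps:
g = 20 (g = -4*(-5) = 20)
O(d) = 20/d
-1376 + O(1*14) = -1376 + 20/((1*14)) = -1376 + 20/14 = -1376 + 20*(1/14) = -1376 + 10/7 = -9622/7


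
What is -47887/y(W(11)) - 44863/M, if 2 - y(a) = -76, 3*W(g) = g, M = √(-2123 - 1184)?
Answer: -47887/78 + 44863*I*√3307/3307 ≈ -613.94 + 780.14*I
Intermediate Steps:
M = I*√3307 (M = √(-3307) = I*√3307 ≈ 57.507*I)
W(g) = g/3
y(a) = 78 (y(a) = 2 - 1*(-76) = 2 + 76 = 78)
-47887/y(W(11)) - 44863/M = -47887/78 - 44863*(-I*√3307/3307) = -47887*1/78 - (-44863)*I*√3307/3307 = -47887/78 + 44863*I*√3307/3307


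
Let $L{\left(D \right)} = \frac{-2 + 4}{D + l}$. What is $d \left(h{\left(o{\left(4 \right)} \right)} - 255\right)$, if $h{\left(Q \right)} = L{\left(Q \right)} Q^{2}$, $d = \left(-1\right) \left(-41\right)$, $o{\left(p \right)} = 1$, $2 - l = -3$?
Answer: $- \frac{31324}{3} \approx -10441.0$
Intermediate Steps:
$l = 5$ ($l = 2 - -3 = 2 + 3 = 5$)
$L{\left(D \right)} = \frac{2}{5 + D}$ ($L{\left(D \right)} = \frac{-2 + 4}{D + 5} = \frac{2}{5 + D}$)
$d = 41$
$h{\left(Q \right)} = \frac{2 Q^{2}}{5 + Q}$ ($h{\left(Q \right)} = \frac{2}{5 + Q} Q^{2} = \frac{2 Q^{2}}{5 + Q}$)
$d \left(h{\left(o{\left(4 \right)} \right)} - 255\right) = 41 \left(\frac{2 \cdot 1^{2}}{5 + 1} - 255\right) = 41 \left(2 \cdot 1 \cdot \frac{1}{6} - 255\right) = 41 \left(\frac{1}{3} - 255\right) = 41 \left(- \frac{764}{3}\right) = - \frac{31324}{3}$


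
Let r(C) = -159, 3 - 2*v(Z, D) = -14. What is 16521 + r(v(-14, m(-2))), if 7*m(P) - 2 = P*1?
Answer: 16362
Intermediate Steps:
m(P) = 2/7 + P/7 (m(P) = 2/7 + (P*1)/7 = 2/7 + P/7)
v(Z, D) = 17/2 (v(Z, D) = 3/2 - 1/2*(-14) = 3/2 + 7 = 17/2)
16521 + r(v(-14, m(-2))) = 16521 - 159 = 16362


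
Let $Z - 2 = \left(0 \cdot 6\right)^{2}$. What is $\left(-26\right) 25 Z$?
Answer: $-1300$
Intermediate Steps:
$Z = 2$ ($Z = 2 + \left(0 \cdot 6\right)^{2} = 2 + 0^{2} = 2 + 0 = 2$)
$\left(-26\right) 25 Z = \left(-26\right) 25 \cdot 2 = \left(-650\right) 2 = -1300$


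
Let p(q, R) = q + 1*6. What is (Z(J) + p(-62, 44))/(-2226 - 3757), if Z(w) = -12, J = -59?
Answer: 68/5983 ≈ 0.011366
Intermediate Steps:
p(q, R) = 6 + q (p(q, R) = q + 6 = 6 + q)
(Z(J) + p(-62, 44))/(-2226 - 3757) = (-12 + (6 - 62))/(-2226 - 3757) = (-12 - 56)/(-5983) = -68*(-1/5983) = 68/5983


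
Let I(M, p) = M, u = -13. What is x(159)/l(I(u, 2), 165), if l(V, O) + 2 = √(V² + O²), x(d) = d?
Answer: 53/4565 + 53*√27394/9130 ≈ 0.97241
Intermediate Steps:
l(V, O) = -2 + √(O² + V²) (l(V, O) = -2 + √(V² + O²) = -2 + √(O² + V²))
x(159)/l(I(u, 2), 165) = 159/(-2 + √(165² + (-13)²)) = 159/(-2 + √(27225 + 169)) = 159/(-2 + √27394)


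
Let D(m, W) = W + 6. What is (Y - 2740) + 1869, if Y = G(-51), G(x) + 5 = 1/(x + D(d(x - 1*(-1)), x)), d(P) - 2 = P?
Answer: -84097/96 ≈ -876.01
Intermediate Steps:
d(P) = 2 + P
D(m, W) = 6 + W
G(x) = -5 + 1/(6 + 2*x) (G(x) = -5 + 1/(x + (6 + x)) = -5 + 1/(6 + 2*x))
Y = -481/96 (Y = (-29 - 10*(-51))/(2*(3 - 51)) = (½)*(-29 + 510)/(-48) = (½)*(-1/48)*481 = -481/96 ≈ -5.0104)
(Y - 2740) + 1869 = (-481/96 - 2740) + 1869 = -263521/96 + 1869 = -84097/96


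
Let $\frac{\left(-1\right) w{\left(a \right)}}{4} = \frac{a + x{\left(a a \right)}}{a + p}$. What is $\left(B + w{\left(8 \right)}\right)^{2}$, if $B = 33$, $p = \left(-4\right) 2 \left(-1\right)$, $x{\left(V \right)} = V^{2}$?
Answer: $986049$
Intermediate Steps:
$p = 8$ ($p = \left(-8\right) \left(-1\right) = 8$)
$w{\left(a \right)} = - \frac{4 \left(a + a^{4}\right)}{8 + a}$ ($w{\left(a \right)} = - 4 \frac{a + \left(a a\right)^{2}}{a + 8} = - 4 \frac{a + \left(a^{2}\right)^{2}}{8 + a} = - 4 \frac{a + a^{4}}{8 + a} = - \frac{4 \left(a + a^{4}\right)}{8 + a}$)
$\left(B + w{\left(8 \right)}\right)^{2} = \left(33 + 4 \cdot 8 \frac{1}{8 + 8} \left(-1 - 8^{3}\right)\right)^{2} = \left(33 + 4 \cdot 8 \cdot \frac{1}{16} \left(-1 - 512\right)\right)^{2} = \left(33 + 4 \cdot 8 \cdot \frac{1}{16} \left(-513\right)\right)^{2} = \left(33 - 1026\right)^{2} = \left(-993\right)^{2} = 986049$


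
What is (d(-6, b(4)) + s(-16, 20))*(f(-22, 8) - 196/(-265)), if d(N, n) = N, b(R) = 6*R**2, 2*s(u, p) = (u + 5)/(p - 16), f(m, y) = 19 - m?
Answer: -652599/2120 ≈ -307.83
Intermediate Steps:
s(u, p) = (5 + u)/(2*(-16 + p)) (s(u, p) = ((u + 5)/(p - 16))/2 = ((5 + u)/(-16 + p))/2 = (5 + u)/(2*(-16 + p)))
(d(-6, b(4)) + s(-16, 20))*(f(-22, 8) - 196/(-265)) = (-6 + (5 - 16)/(2*(-16 + 20)))*((19 - 1*(-22)) - 196/(-265)) = (-6 + (1/2)*(-11)/4)*((19 + 22) - 196*(-1/265)) = (-6 + (1/2)*(1/4)*(-11))*(41 + 196/265) = (-6 - 11/8)*(11061/265) = -59/8*11061/265 = -652599/2120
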